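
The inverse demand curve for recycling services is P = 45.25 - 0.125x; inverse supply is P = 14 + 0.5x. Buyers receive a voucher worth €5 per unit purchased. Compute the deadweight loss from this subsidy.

Pre-subsidy: 45.25 - 0.125x = 14 + 0.5x gives x* = 50 and P* = 39.
With the rebate, buyers effectively pay Pb = Ps − 5, where Ps is the price sellers receive.
On the curves, Pb = 45.25 - 0.125x and Ps = 14 + 0.5x; the wedge Ps − Pb = 5 gives 14 + 0.5x − (45.25 - 0.125x) = 5, so x' = 58.
Then Pb = 45.25 − 0.125·58 = 38 and Ps = 14 + 0.5·58 = 43.
The subsidy expands output by 58 − 50 = 8 past the efficient level; on those units the gap between marginal cost and willingness to pay runs from 0 up to 5.
DWL = ½ × 5 × 8 = 20.

Deadweight loss = €20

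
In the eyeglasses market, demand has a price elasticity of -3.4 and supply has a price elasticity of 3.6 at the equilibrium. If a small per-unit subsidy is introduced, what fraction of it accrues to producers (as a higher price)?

For a small subsidy around the equilibrium, the benefit split depends on the relative slopes, which at a point are proportional to the elasticities.
Buyer share = εs/(εs + |εd|) = 3.6/(3.6 + 3.4) = 18/35; seller share = |εd|/(εs + |εd|) = 17/35.
So producers capture 17/35 of the subsidy.

Producer share = 17/35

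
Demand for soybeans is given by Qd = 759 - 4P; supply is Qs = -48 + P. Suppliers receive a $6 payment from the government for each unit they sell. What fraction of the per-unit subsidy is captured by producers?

Producer share = 0.8

Pre-subsidy: 759 - 4P = -48 + P gives P* = 161.4, Q* = 113.4.
With the subsidy, sellers receive Ps = Pb + 6 for each unit, where Pb is the price buyers pay.
Supply in terms of Pb becomes Qs = -48 + 1(Pb + 6) = -42 + Pb. Setting this equal to demand: 759 - 4Pb = -42 + Pb, so Pb = 160.2.
Sellers receive Ps = 160.2 + 6 = 166.2; Q' = 759 − 4·160.2 = 118.2.
Buyers' price falls by P* − Pb = 161.4 − 160.2 = 1.2; sellers' price rises by Ps − P* = 166.2 − 161.4 = 4.8.
So producers capture 4.8/6 = 0.8 of each unit of subsidy.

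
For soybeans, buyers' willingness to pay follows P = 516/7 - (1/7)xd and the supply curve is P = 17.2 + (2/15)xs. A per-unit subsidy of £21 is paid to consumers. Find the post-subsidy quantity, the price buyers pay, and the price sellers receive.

x' = 8139/29; buyers pay 975/29; sellers receive 1584/29

Pre-subsidy: 516/7 - (1/7)x = 17.2 + (2/15)x gives x* = 5934/29 and P* = 1290/29.
With the rebate, buyers effectively pay Pb = Ps − 21, where Ps is the price sellers receive.
On the curves, Pb = 516/7 - (1/7)x and Ps = 17.2 + (2/15)x; the wedge Ps − Pb = 21 gives 17.2 + (2/15)x − (516/7 - (1/7)x) = 21, so x' = 8139/29.
Then Pb = 516/7 − (1/7)·(8139/29) = 975/29 and Ps = 17.2 + (2/15)·(8139/29) = 1584/29.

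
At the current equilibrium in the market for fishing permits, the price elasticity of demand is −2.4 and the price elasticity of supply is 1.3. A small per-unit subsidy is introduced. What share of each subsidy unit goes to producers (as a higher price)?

Producer share = 24/37

For a small subsidy around the equilibrium, the benefit split depends on the relative slopes, which at a point are proportional to the elasticities.
Buyer share = εs/(εs + |εd|) = 1.3/(1.3 + 2.4) = 13/37; seller share = |εd|/(εs + |εd|) = 24/37.
So producers capture 24/37 of the subsidy.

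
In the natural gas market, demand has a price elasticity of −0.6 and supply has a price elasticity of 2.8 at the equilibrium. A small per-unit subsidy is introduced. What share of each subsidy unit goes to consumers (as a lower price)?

For a small subsidy around the equilibrium, the benefit split depends on the relative slopes, which at a point are proportional to the elasticities.
Buyer share = εs/(εs + |εd|) = 2.8/(2.8 + 0.6) = 14/17; seller share = |εd|/(εs + |εd|) = 3/17.

Consumer share = 14/17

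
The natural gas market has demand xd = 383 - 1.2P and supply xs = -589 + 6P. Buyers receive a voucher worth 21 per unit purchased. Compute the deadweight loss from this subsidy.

Deadweight loss = 220.5

Pre-subsidy: 383 - 1.2P = -589 + 6P gives P* = 135, x* = 221.
With the rebate, buyers effectively pay Pb = Ps − 21, where Ps is the price sellers receive.
Demand in terms of Ps becomes xd = 383 − 1.2(Ps − 21) = 408.2 - 1.2Ps. Setting this equal to supply: 408.2 - 1.2Ps = -589 + 6Ps, so Ps = 138.5.
Buyers pay Pb = 138.5 − 21 = 117.5; x' = -589 + 6·138.5 = 242.
The subsidy expands output by 242 − 221 = 21 past the efficient level; on those units the gap between marginal cost and willingness to pay runs from 0 up to 21.
DWL = ½ × 21 × 21 = 220.5.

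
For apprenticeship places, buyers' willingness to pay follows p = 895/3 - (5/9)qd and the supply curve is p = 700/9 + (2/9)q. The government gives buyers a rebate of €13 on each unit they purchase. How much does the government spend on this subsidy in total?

Pre-subsidy: 895/3 - (5/9)q = 700/9 + (2/9)q gives q* = 1985/7 and p* = 8870/63.
With the rebate, buyers effectively pay pb = ps − 13, where ps is the price sellers receive.
On the curves, pb = 895/3 - (5/9)q and ps = 700/9 + (2/9)q; the wedge ps − pb = 13 gives 700/9 + (2/9)q − (895/3 - (5/9)q) = 13, so q' = 2102/7.
Then pb = 895/3 − (5/9)·(2102/7) = 8285/63 and ps = 700/9 + (2/9)·(2102/7) = 9104/63.
Government outlay = subsidy × quantity = 13 × 2102/7 = 27326/7.

Government cost = 27326/7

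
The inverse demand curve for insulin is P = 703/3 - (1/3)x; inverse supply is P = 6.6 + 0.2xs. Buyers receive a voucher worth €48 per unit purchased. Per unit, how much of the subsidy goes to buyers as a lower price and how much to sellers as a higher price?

Pre-subsidy: 703/3 - (1/3)x = 6.6 + 0.2x gives x* = 427 and P* = 92.
With the rebate, buyers effectively pay Pb = Ps − 48, where Ps is the price sellers receive.
On the curves, Pb = 703/3 - (1/3)x and Ps = 6.6 + 0.2x; the wedge Ps − Pb = 48 gives 6.6 + 0.2x − (703/3 - (1/3)x) = 48, so x' = 517.
Then Pb = 703/3 − (1/3)·517 = 62 and Ps = 6.6 + 0.2·517 = 110.
Buyers' price falls by P* − Pb = 92 − 62 = 30; sellers' price rises by Ps − P* = 110 − 92 = 18.

Buyers gain €30 per unit; sellers gain €18 per unit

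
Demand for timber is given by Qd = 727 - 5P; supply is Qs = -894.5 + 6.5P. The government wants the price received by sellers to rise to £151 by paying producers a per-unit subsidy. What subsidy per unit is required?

Required subsidy s = £23 per unit

At a seller price of 151, quantity supplied is -894.5 + 6.5·151 = 87.
Buyers absorb 87 only when they pay Pb with 727 − 5·Pb = 87, i.e. Pb = 128.
s = Ps − Pb = 151 − 128 = 23.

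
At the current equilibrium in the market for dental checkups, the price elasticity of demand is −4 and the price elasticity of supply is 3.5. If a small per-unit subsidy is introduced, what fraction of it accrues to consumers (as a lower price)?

Consumer share = 7/15

For a small subsidy around the equilibrium, the benefit split depends on the relative slopes, which at a point are proportional to the elasticities.
Buyer share = εs/(εs + |εd|) = 3.5/(3.5 + 4) = 7/15; seller share = |εd|/(εs + |εd|) = 8/15.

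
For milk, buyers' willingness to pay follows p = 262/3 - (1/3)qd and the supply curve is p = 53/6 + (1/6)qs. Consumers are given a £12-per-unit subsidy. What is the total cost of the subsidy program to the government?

Government cost = £2172

Pre-subsidy: 262/3 - (1/3)q = 53/6 + (1/6)q gives q* = 157 and p* = 35.
With the rebate, buyers effectively pay pb = ps − 12, where ps is the price sellers receive.
On the curves, pb = 262/3 - (1/3)q and ps = 53/6 + (1/6)q; the wedge ps − pb = 12 gives 53/6 + (1/6)q − (262/3 - (1/3)q) = 12, so q' = 181.
Then pb = 262/3 − (1/3)·181 = 27 and ps = 53/6 + (1/6)·181 = 39.
Government outlay = subsidy × quantity = 12 × 181 = 2172.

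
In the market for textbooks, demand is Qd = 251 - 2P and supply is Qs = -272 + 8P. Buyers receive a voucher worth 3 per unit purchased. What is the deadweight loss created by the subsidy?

Pre-subsidy: 251 - 2P = -272 + 8P gives P* = 52.3, Q* = 146.4.
With the rebate, buyers effectively pay Pb = Ps − 3, where Ps is the price sellers receive.
Demand in terms of Ps becomes Qd = 251 − 2(Ps − 3) = 257 - 2Ps. Setting this equal to supply: 257 - 2Ps = -272 + 8Ps, so Ps = 52.9.
Buyers pay Pb = 52.9 − 3 = 49.9; Q' = -272 + 8·52.9 = 151.2.
The subsidy expands output by 151.2 − 146.4 = 4.8 past the efficient level; on those units the gap between marginal cost and willingness to pay runs from 0 up to 3.
DWL = ½ × 3 × 4.8 = 7.2.

Deadweight loss = 7.2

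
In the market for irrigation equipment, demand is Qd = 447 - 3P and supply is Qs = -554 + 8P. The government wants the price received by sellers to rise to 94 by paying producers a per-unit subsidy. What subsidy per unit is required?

Required subsidy s = 11 per unit

At a seller price of 94, quantity supplied is -554 + 8·94 = 198.
Buyers absorb 198 only when they pay Pb with 447 − 3·Pb = 198, i.e. Pb = 83.
s = Ps − Pb = 94 − 83 = 11.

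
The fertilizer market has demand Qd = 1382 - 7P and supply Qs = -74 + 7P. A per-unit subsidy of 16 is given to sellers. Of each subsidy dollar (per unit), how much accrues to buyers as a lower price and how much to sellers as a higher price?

Buyers gain 8 per unit; sellers gain 8 per unit

Pre-subsidy: 1382 - 7P = -74 + 7P gives P* = 104, Q* = 654.
With the subsidy, sellers receive Ps = Pb + 16 for each unit, where Pb is the price buyers pay.
Supply in terms of Pb becomes Qs = -74 + 7(Pb + 16) = 38 + 7Pb. Setting this equal to demand: 1382 - 7Pb = 38 + 7Pb, so Pb = 96.
Sellers receive Ps = 96 + 16 = 112; Q' = 1382 − 7·96 = 710.
Buyers' price falls by P* − Pb = 104 − 96 = 8; sellers' price rises by Ps − P* = 112 − 104 = 8.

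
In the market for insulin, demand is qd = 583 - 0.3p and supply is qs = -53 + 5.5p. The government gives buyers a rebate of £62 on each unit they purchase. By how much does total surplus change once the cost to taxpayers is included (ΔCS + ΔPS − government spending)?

Pre-subsidy: 583 - 0.3p = -53 + 5.5p gives p* = 3180/29, q* = 15953/29.
With the rebate, buyers effectively pay pb = ps − 62, where ps is the price sellers receive.
Demand in terms of ps becomes qd = 583 − 0.3(ps − 62) = 601.6 - 0.3ps. Setting this equal to supply: 601.6 - 0.3ps = -53 + 5.5ps, so ps = 3273/29.
Buyers pay pb = 3273/29 − 62 = 1475/29; q' = -53 + 5.5·(3273/29) = 32929/58.
ΔCS = ½(15953/29 + 32929/58)(3180/29 − 1475/29) = 110543675/3364; ΔPS = ½(15953/29 + 32929/58)(3273/29 − 3180/29) = 6029655/3364.
Government spending = 62 × 32929/58 = 1020799/29.
Net change = 110543675/3364 + 6029655/3364 − 1020799/29 = -31713/58. The loss equals the DWL triangle ½·62·1023/58.

Net change in total surplus = -31713/58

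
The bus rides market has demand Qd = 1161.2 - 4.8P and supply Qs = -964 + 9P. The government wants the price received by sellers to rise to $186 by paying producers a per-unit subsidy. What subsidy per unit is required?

At a seller price of 186, quantity supplied is -964 + 9·186 = 710.
Buyers absorb 710 only when they pay Pb with 1161.2 − 4.8·Pb = 710, i.e. Pb = 94.
s = Ps − Pb = 186 − 94 = 92.

Required subsidy s = $92 per unit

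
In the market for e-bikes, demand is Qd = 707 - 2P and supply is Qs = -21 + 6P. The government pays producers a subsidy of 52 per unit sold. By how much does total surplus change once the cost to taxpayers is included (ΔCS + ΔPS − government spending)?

Pre-subsidy: 707 - 2P = -21 + 6P gives P* = 91, Q* = 525.
With the subsidy, sellers receive Ps = Pb + 52 for each unit, where Pb is the price buyers pay.
Supply in terms of Pb becomes Qs = -21 + 6(Pb + 52) = 291 + 6Pb. Setting this equal to demand: 707 - 2Pb = 291 + 6Pb, so Pb = 52.
Sellers receive Ps = 52 + 52 = 104; Q' = 707 − 2·52 = 603.
ΔCS = ½(525 + 603)(91 − 52) = 21996; ΔPS = ½(525 + 603)(104 − 91) = 7332.
Government spending = 52 × 603 = 31356.
Net change = 21996 + 7332 − 31356 = -2028. The loss equals the DWL triangle ½·52·78.

Net change in total surplus = -2028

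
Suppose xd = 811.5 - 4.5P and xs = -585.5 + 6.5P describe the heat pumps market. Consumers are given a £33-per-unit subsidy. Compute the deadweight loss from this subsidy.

Pre-subsidy: 811.5 - 4.5P = -585.5 + 6.5P gives P* = 127, x* = 240.
With the rebate, buyers effectively pay Pb = Ps − 33, where Ps is the price sellers receive.
Demand in terms of Ps becomes xd = 811.5 − 4.5(Ps − 33) = 960 - 4.5Ps. Setting this equal to supply: 960 - 4.5Ps = -585.5 + 6.5Ps, so Ps = 140.5.
Buyers pay Pb = 140.5 − 33 = 107.5; x' = -585.5 + 6.5·140.5 = 327.75.
The subsidy expands output by 327.75 − 240 = 87.75 past the efficient level; on those units the gap between marginal cost and willingness to pay runs from 0 up to 33.
DWL = ½ × 33 × 87.75 = 1447.875.

Deadweight loss = £1447.875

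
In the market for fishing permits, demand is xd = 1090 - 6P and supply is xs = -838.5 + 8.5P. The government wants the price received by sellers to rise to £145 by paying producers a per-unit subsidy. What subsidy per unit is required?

Required subsidy s = £29 per unit

At a seller price of 145, quantity supplied is -838.5 + 8.5·145 = 394.
Buyers absorb 394 only when they pay Pb with 1090 − 6·Pb = 394, i.e. Pb = 116.
s = Ps − Pb = 145 − 116 = 29.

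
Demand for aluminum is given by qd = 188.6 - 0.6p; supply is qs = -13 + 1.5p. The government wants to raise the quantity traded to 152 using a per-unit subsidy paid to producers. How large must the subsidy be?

At q = 152, invert demand for the buyer price: pb = (188.6 − 152)/0.6 = 61; invert supply for the seller price: ps = (152 − (-13))/1.5 = 110.
The subsidy must fill the gap: s = ps − pb = 110 − 61 = 49.

Required subsidy s = 49 per unit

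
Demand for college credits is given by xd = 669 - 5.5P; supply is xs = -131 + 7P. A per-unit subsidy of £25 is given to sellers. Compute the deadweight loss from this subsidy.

Pre-subsidy: 669 - 5.5P = -131 + 7P gives P* = 64, x* = 317.
With the subsidy, sellers receive Ps = Pb + 25 for each unit, where Pb is the price buyers pay.
Supply in terms of Pb becomes xs = -131 + 7(Pb + 25) = 44 + 7Pb. Setting this equal to demand: 669 - 5.5Pb = 44 + 7Pb, so Pb = 50.
Sellers receive Ps = 50 + 25 = 75; x' = 669 − 5.5·50 = 394.
The subsidy expands output by 394 − 317 = 77 past the efficient level; on those units the gap between marginal cost and willingness to pay runs from 0 up to 25.
DWL = ½ × 25 × 77 = 962.5.

Deadweight loss = £962.5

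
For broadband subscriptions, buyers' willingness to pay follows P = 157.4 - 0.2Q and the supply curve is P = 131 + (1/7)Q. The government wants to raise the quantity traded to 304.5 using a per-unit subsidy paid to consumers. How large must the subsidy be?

Required subsidy s = 78 per unit

At Q = 304.5, from the demand curve buyers pay Pb = 157.4 − 0.2·304.5 = 96.5; from the supply curve sellers need Ps = 131 + (1/7)·304.5 = 174.5.
The subsidy must fill the gap: s = Ps − Pb = 174.5 − 96.5 = 78.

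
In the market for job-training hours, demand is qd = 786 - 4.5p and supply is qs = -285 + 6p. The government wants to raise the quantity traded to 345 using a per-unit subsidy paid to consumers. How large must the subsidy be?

Required subsidy s = 7 per unit

At q = 345, invert demand for the buyer price: pb = (786 − 345)/4.5 = 98; invert supply for the seller price: ps = (345 − (-285))/6 = 105.
The subsidy must fill the gap: s = ps − pb = 105 − 98 = 7.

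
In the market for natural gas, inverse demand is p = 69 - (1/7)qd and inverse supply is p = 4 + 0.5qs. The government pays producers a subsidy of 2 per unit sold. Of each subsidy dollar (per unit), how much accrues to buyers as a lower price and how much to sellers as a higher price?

Buyers gain 4/9 per unit; sellers gain 14/9 per unit

Pre-subsidy: 69 - (1/7)q = 4 + 0.5q gives q* = 910/9 and p* = 491/9.
With the subsidy, sellers receive ps = pb + 2 for each unit, where pb is the price buyers pay.
On the curves, pb = 69 - (1/7)q and ps = 4 + 0.5q; the wedge ps − pb = 2 gives 4 + 0.5q − (69 - (1/7)q) = 2, so q' = 938/9.
Then pb = 69 − (1/7)·(938/9) = 487/9 and ps = 4 + 0.5·(938/9) = 505/9.
Buyers' price falls by p* − pb = 491/9 − 487/9 = 4/9; sellers' price rises by ps − p* = 505/9 − 491/9 = 14/9.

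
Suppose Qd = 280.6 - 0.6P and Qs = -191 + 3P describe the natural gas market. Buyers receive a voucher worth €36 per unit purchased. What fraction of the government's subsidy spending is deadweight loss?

DWL / government spending = 9/220

Pre-subsidy: 280.6 - 0.6P = -191 + 3P gives P* = 131, Q* = 202.
With the rebate, buyers effectively pay Pb = Ps − 36, where Ps is the price sellers receive.
Demand in terms of Ps becomes Qd = 280.6 − 0.6(Ps − 36) = 302.2 - 0.6Ps. Setting this equal to supply: 302.2 - 0.6Ps = -191 + 3Ps, so Ps = 137.
Buyers pay Pb = 137 − 36 = 101; Q' = -191 + 3·137 = 220.
ΔCS = ½(202 + 220)(131 − 101) = 6330; ΔPS = ½(202 + 220)(137 − 131) = 1266.
Government spending = 36 × 220 = 7920.
DWL = ½ × 36 × (220 − 202) = 324; fraction = 324 / 7920 = 9/220.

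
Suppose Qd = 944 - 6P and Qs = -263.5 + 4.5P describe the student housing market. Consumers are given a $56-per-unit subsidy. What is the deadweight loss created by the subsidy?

Deadweight loss = $4032

Pre-subsidy: 944 - 6P = -263.5 + 4.5P gives P* = 115, Q* = 254.
With the rebate, buyers effectively pay Pb = Ps − 56, where Ps is the price sellers receive.
Demand in terms of Ps becomes Qd = 944 − 6(Ps − 56) = 1280 - 6Ps. Setting this equal to supply: 1280 - 6Ps = -263.5 + 4.5Ps, so Ps = 147.
Buyers pay Pb = 147 − 56 = 91; Q' = -263.5 + 4.5·147 = 398.
The subsidy expands output by 398 − 254 = 144 past the efficient level; on those units the gap between marginal cost and willingness to pay runs from 0 up to 56.
DWL = ½ × 56 × 144 = 4032.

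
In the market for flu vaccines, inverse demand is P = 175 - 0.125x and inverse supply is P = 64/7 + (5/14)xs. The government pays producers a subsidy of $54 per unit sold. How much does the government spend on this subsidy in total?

Government cost = $24624

Pre-subsidy: 175 - 0.125x = 64/7 + (5/14)x gives x* = 344 and P* = 132.
With the subsidy, sellers receive Ps = Pb + 54 for each unit, where Pb is the price buyers pay.
On the curves, Pb = 175 - 0.125x and Ps = 64/7 + (5/14)x; the wedge Ps − Pb = 54 gives 64/7 + (5/14)x − (175 - 0.125x) = 54, so x' = 456.
Then Pb = 175 − 0.125·456 = 118 and Ps = 64/7 + (5/14)·456 = 172.
Government outlay = subsidy × quantity = 54 × 456 = 24624.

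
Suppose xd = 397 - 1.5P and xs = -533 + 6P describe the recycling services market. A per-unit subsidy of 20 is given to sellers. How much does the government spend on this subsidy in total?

Government cost = 4700

Pre-subsidy: 397 - 1.5P = -533 + 6P gives P* = 124, x* = 211.
With the subsidy, sellers receive Ps = Pb + 20 for each unit, where Pb is the price buyers pay.
Supply in terms of Pb becomes xs = -533 + 6(Pb + 20) = -413 + 6Pb. Setting this equal to demand: 397 - 1.5Pb = -413 + 6Pb, so Pb = 108.
Sellers receive Ps = 108 + 20 = 128; x' = 397 − 1.5·108 = 235.
Government outlay = subsidy × quantity = 20 × 235 = 4700.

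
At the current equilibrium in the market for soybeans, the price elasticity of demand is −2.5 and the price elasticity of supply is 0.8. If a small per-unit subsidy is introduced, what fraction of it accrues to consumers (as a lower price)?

For a small subsidy around the equilibrium, the benefit split depends on the relative slopes, which at a point are proportional to the elasticities.
Buyer share = εs/(εs + |εd|) = 0.8/(0.8 + 2.5) = 8/33; seller share = |εd|/(εs + |εd|) = 25/33.

Consumer share = 8/33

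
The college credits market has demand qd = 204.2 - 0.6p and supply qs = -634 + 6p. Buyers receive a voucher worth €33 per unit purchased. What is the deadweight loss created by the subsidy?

Pre-subsidy: 204.2 - 0.6p = -634 + 6p gives p* = 127, q* = 128.
With the rebate, buyers effectively pay pb = ps − 33, where ps is the price sellers receive.
Demand in terms of ps becomes qd = 204.2 − 0.6(ps − 33) = 224 - 0.6ps. Setting this equal to supply: 224 - 0.6ps = -634 + 6ps, so ps = 130.
Buyers pay pb = 130 − 33 = 97; q' = -634 + 6·130 = 146.
The subsidy expands output by 146 − 128 = 18 past the efficient level; on those units the gap between marginal cost and willingness to pay runs from 0 up to 33.
DWL = ½ × 33 × 18 = 297.

Deadweight loss = €297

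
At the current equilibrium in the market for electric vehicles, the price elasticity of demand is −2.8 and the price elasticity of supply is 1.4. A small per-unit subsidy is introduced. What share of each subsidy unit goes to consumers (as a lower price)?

Consumer share = 1/3

For a small subsidy around the equilibrium, the benefit split depends on the relative slopes, which at a point are proportional to the elasticities.
Buyer share = εs/(εs + |εd|) = 1.4/(1.4 + 2.8) = 1/3; seller share = |εd|/(εs + |εd|) = 2/3.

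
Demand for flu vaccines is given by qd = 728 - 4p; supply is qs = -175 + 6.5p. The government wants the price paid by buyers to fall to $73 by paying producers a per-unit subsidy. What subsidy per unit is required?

Required subsidy s = $21 per unit

At a buyer price of 73, quantity demanded is 728 − 4·73 = 436.
Sellers supply 436 only when they receive ps with -175 + 6.5·ps = 436, i.e. ps = 94.
s = ps − pb = 94 − 73 = 21.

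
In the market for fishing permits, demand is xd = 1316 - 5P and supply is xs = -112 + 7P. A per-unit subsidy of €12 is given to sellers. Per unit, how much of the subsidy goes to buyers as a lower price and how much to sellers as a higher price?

Buyers gain €7 per unit; sellers gain €5 per unit

Pre-subsidy: 1316 - 5P = -112 + 7P gives P* = 119, x* = 721.
With the subsidy, sellers receive Ps = Pb + 12 for each unit, where Pb is the price buyers pay.
Supply in terms of Pb becomes xs = -112 + 7(Pb + 12) = -28 + 7Pb. Setting this equal to demand: 1316 - 5Pb = -28 + 7Pb, so Pb = 112.
Sellers receive Ps = 112 + 12 = 124; x' = 1316 − 5·112 = 756.
Buyers' price falls by P* − Pb = 119 − 112 = 7; sellers' price rises by Ps − P* = 124 − 119 = 5.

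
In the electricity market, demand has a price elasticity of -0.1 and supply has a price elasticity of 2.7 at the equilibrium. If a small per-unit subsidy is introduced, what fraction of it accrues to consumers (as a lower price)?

Consumer share = 27/28

For a small subsidy around the equilibrium, the benefit split depends on the relative slopes, which at a point are proportional to the elasticities.
Buyer share = εs/(εs + |εd|) = 2.7/(2.7 + 0.1) = 27/28; seller share = |εd|/(εs + |εd|) = 1/28.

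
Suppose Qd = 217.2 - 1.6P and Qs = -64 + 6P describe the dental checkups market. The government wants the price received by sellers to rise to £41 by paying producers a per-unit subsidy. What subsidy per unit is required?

At a seller price of 41, quantity supplied is -64 + 6·41 = 182.
Buyers absorb 182 only when they pay Pb with 217.2 − 1.6·Pb = 182, i.e. Pb = 22.
s = Ps − Pb = 41 − 22 = 19.

Required subsidy s = £19 per unit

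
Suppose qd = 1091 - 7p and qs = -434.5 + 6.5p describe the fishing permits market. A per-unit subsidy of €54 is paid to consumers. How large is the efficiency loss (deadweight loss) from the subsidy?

Pre-subsidy: 1091 - 7p = -434.5 + 6.5p gives p* = 113, q* = 300.
With the rebate, buyers effectively pay pb = ps − 54, where ps is the price sellers receive.
Demand in terms of ps becomes qd = 1091 − 7(ps − 54) = 1469 - 7ps. Setting this equal to supply: 1469 - 7ps = -434.5 + 6.5ps, so ps = 141.
Buyers pay pb = 141 − 54 = 87; q' = -434.5 + 6.5·141 = 482.
The subsidy expands output by 482 − 300 = 182 past the efficient level; on those units the gap between marginal cost and willingness to pay runs from 0 up to 54.
DWL = ½ × 54 × 182 = 4914.

Deadweight loss = €4914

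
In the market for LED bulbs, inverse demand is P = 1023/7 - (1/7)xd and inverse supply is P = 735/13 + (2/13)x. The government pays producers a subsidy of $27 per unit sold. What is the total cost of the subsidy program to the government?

Government cost = $10611

Pre-subsidy: 1023/7 - (1/7)x = 735/13 + (2/13)x gives x* = 302 and P* = 103.
With the subsidy, sellers receive Ps = Pb + 27 for each unit, where Pb is the price buyers pay.
On the curves, Pb = 1023/7 - (1/7)x and Ps = 735/13 + (2/13)x; the wedge Ps − Pb = 27 gives 735/13 + (2/13)x − (1023/7 - (1/7)x) = 27, so x' = 393.
Then Pb = 1023/7 − (1/7)·393 = 90 and Ps = 735/13 + (2/13)·393 = 117.
Government outlay = subsidy × quantity = 27 × 393 = 10611.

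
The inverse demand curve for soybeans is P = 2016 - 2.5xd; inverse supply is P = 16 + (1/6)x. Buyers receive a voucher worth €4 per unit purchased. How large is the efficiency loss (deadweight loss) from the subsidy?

Deadweight loss = €3

Pre-subsidy: 2016 - 2.5x = 16 + (1/6)x gives x* = 750 and P* = 141.
With the rebate, buyers effectively pay Pb = Ps − 4, where Ps is the price sellers receive.
On the curves, Pb = 2016 - 2.5x and Ps = 16 + (1/6)x; the wedge Ps − Pb = 4 gives 16 + (1/6)x − (2016 - 2.5x) = 4, so x' = 751.5.
Then Pb = 2016 − 2.5·751.5 = 137.25 and Ps = 16 + (1/6)·751.5 = 141.25.
The subsidy expands output by 751.5 − 750 = 1.5 past the efficient level; on those units the gap between marginal cost and willingness to pay runs from 0 up to 4.
DWL = ½ × 4 × 1.5 = 3.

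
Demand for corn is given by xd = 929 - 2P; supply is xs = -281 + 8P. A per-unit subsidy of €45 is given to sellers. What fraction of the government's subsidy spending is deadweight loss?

DWL / government spending = 12/253

Pre-subsidy: 929 - 2P = -281 + 8P gives P* = 121, x* = 687.
With the subsidy, sellers receive Ps = Pb + 45 for each unit, where Pb is the price buyers pay.
Supply in terms of Pb becomes xs = -281 + 8(Pb + 45) = 79 + 8Pb. Setting this equal to demand: 929 - 2Pb = 79 + 8Pb, so Pb = 85.
Sellers receive Ps = 85 + 45 = 130; x' = 929 − 2·85 = 759.
ΔCS = ½(687 + 759)(121 − 85) = 26028; ΔPS = ½(687 + 759)(130 − 121) = 6507.
Government spending = 45 × 759 = 34155.
DWL = ½ × 45 × (759 − 687) = 1620; fraction = 1620 / 34155 = 12/253.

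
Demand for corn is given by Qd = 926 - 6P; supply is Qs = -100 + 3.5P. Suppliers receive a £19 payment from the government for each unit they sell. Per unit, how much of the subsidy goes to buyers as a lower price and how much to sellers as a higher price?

Pre-subsidy: 926 - 6P = -100 + 3.5P gives P* = 108, Q* = 278.
With the subsidy, sellers receive Ps = Pb + 19 for each unit, where Pb is the price buyers pay.
Supply in terms of Pb becomes Qs = -100 + 3.5(Pb + 19) = -33.5 + 3.5Pb. Setting this equal to demand: 926 - 6Pb = -33.5 + 3.5Pb, so Pb = 101.
Sellers receive Ps = 101 + 19 = 120; Q' = 926 − 6·101 = 320.
Buyers' price falls by P* − Pb = 108 − 101 = 7; sellers' price rises by Ps − P* = 120 − 108 = 12.

Buyers gain £7 per unit; sellers gain £12 per unit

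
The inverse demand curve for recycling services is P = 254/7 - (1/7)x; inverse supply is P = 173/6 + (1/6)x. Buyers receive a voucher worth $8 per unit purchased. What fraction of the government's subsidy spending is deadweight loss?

Pre-subsidy: 254/7 - (1/7)x = 173/6 + (1/6)x gives x* = 313/13 and P* = 427/13.
With the rebate, buyers effectively pay Pb = Ps − 8, where Ps is the price sellers receive.
On the curves, Pb = 254/7 - (1/7)x and Ps = 173/6 + (1/6)x; the wedge Ps − Pb = 8 gives 173/6 + (1/6)x − (254/7 - (1/7)x) = 8, so x' = 649/13.
Then Pb = 254/7 − (1/7)·(649/13) = 379/13 and Ps = 173/6 + (1/6)·(649/13) = 483/13.
ΔCS = ½(313/13 + 649/13)(427/13 − 379/13) = 1776/13; ΔPS = ½(313/13 + 649/13)(483/13 − 427/13) = 2072/13.
Government spending = 8 × 649/13 = 5192/13.
DWL = ½ × 8 × (649/13 − 313/13) = 1344/13; fraction = (1344/13) / (5192/13) = 168/649.

DWL / government spending = 168/649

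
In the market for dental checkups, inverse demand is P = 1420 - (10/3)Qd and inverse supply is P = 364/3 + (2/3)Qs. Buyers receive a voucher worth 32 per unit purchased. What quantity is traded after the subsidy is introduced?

Pre-subsidy: 1420 - (10/3)Q = 364/3 + (2/3)Q gives Q* = 974/3 and P* = 3040/9.
With the rebate, buyers effectively pay Pb = Ps − 32, where Ps is the price sellers receive.
On the curves, Pb = 1420 - (10/3)Q and Ps = 364/3 + (2/3)Q; the wedge Ps − Pb = 32 gives 364/3 + (2/3)Q − (1420 - (10/3)Q) = 32, so Q' = 998/3.
Then Pb = 1420 − (10/3)·(998/3) = 2800/9 and Ps = 364/3 + (2/3)·(998/3) = 3088/9.

Q' = 998/3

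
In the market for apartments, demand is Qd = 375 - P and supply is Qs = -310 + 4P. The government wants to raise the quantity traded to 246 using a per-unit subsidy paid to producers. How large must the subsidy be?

At Q = 246, invert demand for the buyer price: Pb = (375 − 246)/1 = 129; invert supply for the seller price: Ps = (246 − (-310))/4 = 139.
The subsidy must fill the gap: s = Ps − Pb = 139 − 129 = 10.

Required subsidy s = 10 per unit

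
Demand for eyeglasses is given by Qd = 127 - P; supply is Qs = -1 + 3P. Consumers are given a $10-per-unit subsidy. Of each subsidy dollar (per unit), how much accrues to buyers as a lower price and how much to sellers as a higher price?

Buyers gain $7.5 per unit; sellers gain $2.5 per unit

Pre-subsidy: 127 - P = -1 + 3P gives P* = 32, Q* = 95.
With the rebate, buyers effectively pay Pb = Ps − 10, where Ps is the price sellers receive.
Demand in terms of Ps becomes Qd = 127 − 1(Ps − 10) = 137 - Ps. Setting this equal to supply: 137 - Ps = -1 + 3Ps, so Ps = 34.5.
Buyers pay Pb = 34.5 − 10 = 24.5; Q' = -1 + 3·34.5 = 102.5.
Buyers' price falls by P* − Pb = 32 − 24.5 = 7.5; sellers' price rises by Ps − P* = 34.5 − 32 = 2.5.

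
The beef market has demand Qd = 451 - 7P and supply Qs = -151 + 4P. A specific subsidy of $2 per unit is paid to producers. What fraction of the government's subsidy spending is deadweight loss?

Pre-subsidy: 451 - 7P = -151 + 4P gives P* = 602/11, Q* = 747/11.
With the subsidy, sellers receive Ps = Pb + 2 for each unit, where Pb is the price buyers pay.
Supply in terms of Pb becomes Qs = -151 + 4(Pb + 2) = -143 + 4Pb. Setting this equal to demand: 451 - 7Pb = -143 + 4Pb, so Pb = 54.
Sellers receive Ps = 54 + 2 = 56; Q' = 451 − 7·54 = 73.
ΔCS = ½(747/11 + 73)(602/11 − 54) = 6200/121; ΔPS = ½(747/11 + 73)(56 − 602/11) = 10850/121.
Government spending = 2 × 73 = 146.
DWL = ½ × 2 × (73 − 747/11) = 56/11; fraction = (56/11) / 146 = 28/803.

DWL / government spending = 28/803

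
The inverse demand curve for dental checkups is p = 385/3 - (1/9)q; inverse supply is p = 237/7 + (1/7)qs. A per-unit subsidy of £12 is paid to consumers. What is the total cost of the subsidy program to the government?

Pre-subsidy: 385/3 - (1/9)q = 237/7 + (1/7)q gives q* = 372 and p* = 87.
With the rebate, buyers effectively pay pb = ps − 12, where ps is the price sellers receive.
On the curves, pb = 385/3 - (1/9)q and ps = 237/7 + (1/7)q; the wedge ps − pb = 12 gives 237/7 + (1/7)q − (385/3 - (1/9)q) = 12, so q' = 419.25.
Then pb = 385/3 − (1/9)·419.25 = 81.75 and ps = 237/7 + (1/7)·419.25 = 93.75.
Government outlay = subsidy × quantity = 12 × 419.25 = 5031.

Government cost = £5031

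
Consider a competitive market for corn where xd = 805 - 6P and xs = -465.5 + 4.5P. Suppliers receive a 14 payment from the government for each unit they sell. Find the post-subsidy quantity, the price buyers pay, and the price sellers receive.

Pre-subsidy: 805 - 6P = -465.5 + 4.5P gives P* = 121, x* = 79.
With the subsidy, sellers receive Ps = Pb + 14 for each unit, where Pb is the price buyers pay.
Supply in terms of Pb becomes xs = -465.5 + 4.5(Pb + 14) = -402.5 + 4.5Pb. Setting this equal to demand: 805 - 6Pb = -402.5 + 4.5Pb, so Pb = 115.
Sellers receive Ps = 115 + 14 = 129; x' = 805 − 6·115 = 115.

x' = 115; buyers pay 115; sellers receive 129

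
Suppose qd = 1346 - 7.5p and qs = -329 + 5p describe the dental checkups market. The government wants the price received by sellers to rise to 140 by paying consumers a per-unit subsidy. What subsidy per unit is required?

At a seller price of 140, quantity supplied is -329 + 5·140 = 371.
Buyers absorb 371 only when they pay pb with 1346 − 7.5·pb = 371, i.e. pb = 130.
s = ps − pb = 140 − 130 = 10.

Required subsidy s = 10 per unit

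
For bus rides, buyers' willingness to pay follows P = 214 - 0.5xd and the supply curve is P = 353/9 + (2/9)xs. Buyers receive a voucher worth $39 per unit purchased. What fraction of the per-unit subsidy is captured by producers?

Pre-subsidy: 214 - 0.5x = 353/9 + (2/9)x gives x* = 242 and P* = 93.
With the rebate, buyers effectively pay Pb = Ps − 39, where Ps is the price sellers receive.
On the curves, Pb = 214 - 0.5x and Ps = 353/9 + (2/9)x; the wedge Ps − Pb = 39 gives 353/9 + (2/9)x − (214 - 0.5x) = 39, so x' = 296.
Then Pb = 214 − 0.5·296 = 66 and Ps = 353/9 + (2/9)·296 = 105.
Buyers' price falls by P* − Pb = 93 − 66 = 27; sellers' price rises by Ps − P* = 105 − 93 = 12.
So producers capture 12/39 = 4/13 of each unit of subsidy.

Producer share = 4/13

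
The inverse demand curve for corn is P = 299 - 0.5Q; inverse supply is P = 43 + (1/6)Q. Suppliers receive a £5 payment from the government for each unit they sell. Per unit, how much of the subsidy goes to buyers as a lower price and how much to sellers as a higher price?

Buyers gain £3.75 per unit; sellers gain £1.25 per unit

Pre-subsidy: 299 - 0.5Q = 43 + (1/6)Q gives Q* = 384 and P* = 107.
With the subsidy, sellers receive Ps = Pb + 5 for each unit, where Pb is the price buyers pay.
On the curves, Pb = 299 - 0.5Q and Ps = 43 + (1/6)Q; the wedge Ps − Pb = 5 gives 43 + (1/6)Q − (299 - 0.5Q) = 5, so Q' = 391.5.
Then Pb = 299 − 0.5·391.5 = 103.25 and Ps = 43 + (1/6)·391.5 = 108.25.
Buyers' price falls by P* − Pb = 107 − 103.25 = 3.75; sellers' price rises by Ps − P* = 108.25 − 107 = 1.25.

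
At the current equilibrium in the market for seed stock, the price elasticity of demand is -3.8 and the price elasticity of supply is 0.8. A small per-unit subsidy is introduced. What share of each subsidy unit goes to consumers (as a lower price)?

For a small subsidy around the equilibrium, the benefit split depends on the relative slopes, which at a point are proportional to the elasticities.
Buyer share = εs/(εs + |εd|) = 0.8/(0.8 + 3.8) = 4/23; seller share = |εd|/(εs + |εd|) = 19/23.

Consumer share = 4/23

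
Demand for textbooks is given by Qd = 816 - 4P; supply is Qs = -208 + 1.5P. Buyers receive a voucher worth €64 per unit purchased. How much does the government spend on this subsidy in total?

Pre-subsidy: 816 - 4P = -208 + 1.5P gives P* = 2048/11, Q* = 784/11.
With the rebate, buyers effectively pay Pb = Ps − 64, where Ps is the price sellers receive.
Demand in terms of Ps becomes Qd = 816 − 4(Ps − 64) = 1072 - 4Ps. Setting this equal to supply: 1072 - 4Ps = -208 + 1.5Ps, so Ps = 2560/11.
Buyers pay Pb = 2560/11 − 64 = 1856/11; Q' = -208 + 1.5·(2560/11) = 1552/11.
Government outlay = subsidy × quantity = 64 × 1552/11 = 99328/11.

Government cost = 99328/11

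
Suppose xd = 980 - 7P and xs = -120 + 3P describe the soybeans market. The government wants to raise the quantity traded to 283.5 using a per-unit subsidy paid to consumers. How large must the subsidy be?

Required subsidy s = 35 per unit

At x = 283.5, invert demand for the buyer price: Pb = (980 − 283.5)/7 = 99.5; invert supply for the seller price: Ps = (283.5 − (-120))/3 = 134.5.
The subsidy must fill the gap: s = Ps − Pb = 134.5 − 99.5 = 35.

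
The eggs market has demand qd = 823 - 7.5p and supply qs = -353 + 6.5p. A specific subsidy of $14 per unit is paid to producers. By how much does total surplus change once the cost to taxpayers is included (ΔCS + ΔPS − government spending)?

Net change in total surplus = -$341.25

Pre-subsidy: 823 - 7.5p = -353 + 6.5p gives p* = 84, q* = 193.
With the subsidy, sellers receive ps = pb + 14 for each unit, where pb is the price buyers pay.
Supply in terms of pb becomes qs = -353 + 6.5(pb + 14) = -262 + 6.5pb. Setting this equal to demand: 823 - 7.5pb = -262 + 6.5pb, so pb = 77.5.
Sellers receive ps = 77.5 + 14 = 91.5; q' = 823 − 7.5·77.5 = 241.75.
ΔCS = ½(193 + 241.75)(84 − 77.5) = 1412.9375; ΔPS = ½(193 + 241.75)(91.5 − 84) = 1630.3125.
Government spending = 14 × 241.75 = 3384.5.
Net change = 1412.9375 + 1630.3125 − 3384.5 = -341.25. The loss equals the DWL triangle ½·14·48.75.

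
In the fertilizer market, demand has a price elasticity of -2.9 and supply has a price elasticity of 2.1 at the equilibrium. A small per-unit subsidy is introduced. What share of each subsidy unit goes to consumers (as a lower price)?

For a small subsidy around the equilibrium, the benefit split depends on the relative slopes, which at a point are proportional to the elasticities.
Buyer share = εs/(εs + |εd|) = 2.1/(2.1 + 2.9) = 0.42; seller share = |εd|/(εs + |εd|) = 0.58.

Consumer share = 0.42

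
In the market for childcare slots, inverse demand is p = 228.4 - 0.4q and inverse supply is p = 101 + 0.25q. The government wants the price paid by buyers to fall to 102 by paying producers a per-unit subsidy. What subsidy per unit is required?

At a buyer price of 102, quantity demanded is 571 − 2.5·102 = 316.
Sellers supply 316 only when they receive ps = 101 + 0.25·316 = 180.
s = ps − pb = 180 − 102 = 78.

Required subsidy s = 78 per unit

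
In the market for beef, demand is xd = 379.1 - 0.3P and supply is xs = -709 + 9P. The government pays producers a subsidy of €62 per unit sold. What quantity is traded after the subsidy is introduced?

Pre-subsidy: 379.1 - 0.3P = -709 + 9P gives P* = 117, x* = 344.
With the subsidy, sellers receive Ps = Pb + 62 for each unit, where Pb is the price buyers pay.
Supply in terms of Pb becomes xs = -709 + 9(Pb + 62) = -151 + 9Pb. Setting this equal to demand: 379.1 - 0.3Pb = -151 + 9Pb, so Pb = 57.
Sellers receive Ps = 57 + 62 = 119; x' = 379.1 − 0.3·57 = 362.

x' = 362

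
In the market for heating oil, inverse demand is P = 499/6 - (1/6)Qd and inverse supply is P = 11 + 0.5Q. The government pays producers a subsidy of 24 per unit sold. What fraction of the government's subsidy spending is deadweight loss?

DWL / government spending = 72/577

Pre-subsidy: 499/6 - (1/6)Q = 11 + 0.5Q gives Q* = 108.25 and P* = 65.125.
With the subsidy, sellers receive Ps = Pb + 24 for each unit, where Pb is the price buyers pay.
On the curves, Pb = 499/6 - (1/6)Q and Ps = 11 + 0.5Q; the wedge Ps − Pb = 24 gives 11 + 0.5Q − (499/6 - (1/6)Q) = 24, so Q' = 144.25.
Then Pb = 499/6 − (1/6)·144.25 = 59.125 and Ps = 11 + 0.5·144.25 = 83.125.
ΔCS = ½(108.25 + 144.25)(65.125 − 59.125) = 757.5; ΔPS = ½(108.25 + 144.25)(83.125 − 65.125) = 2272.5.
Government spending = 24 × 144.25 = 3462.
DWL = ½ × 24 × (144.25 − 108.25) = 432; fraction = 432 / 3462 = 72/577.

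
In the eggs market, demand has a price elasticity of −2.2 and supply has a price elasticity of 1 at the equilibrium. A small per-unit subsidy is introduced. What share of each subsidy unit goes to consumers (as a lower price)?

For a small subsidy around the equilibrium, the benefit split depends on the relative slopes, which at a point are proportional to the elasticities.
Buyer share = εs/(εs + |εd|) = 1/(1 + 2.2) = 0.3125; seller share = |εd|/(εs + |εd|) = 0.6875.

Consumer share = 0.3125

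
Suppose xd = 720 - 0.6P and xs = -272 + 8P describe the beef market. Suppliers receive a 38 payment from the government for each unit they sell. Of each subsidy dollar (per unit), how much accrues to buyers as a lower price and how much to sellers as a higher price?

Pre-subsidy: 720 - 0.6P = -272 + 8P gives P* = 4960/43, x* = 27984/43.
With the subsidy, sellers receive Ps = Pb + 38 for each unit, where Pb is the price buyers pay.
Supply in terms of Pb becomes xs = -272 + 8(Pb + 38) = 32 + 8Pb. Setting this equal to demand: 720 - 0.6Pb = 32 + 8Pb, so Pb = 80.
Sellers receive Ps = 80 + 38 = 118; x' = 720 − 0.6·80 = 672.
Buyers' price falls by P* − Pb = 4960/43 − 80 = 1520/43; sellers' price rises by Ps − P* = 118 − 4960/43 = 114/43.

Buyers gain 1520/43 per unit; sellers gain 114/43 per unit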